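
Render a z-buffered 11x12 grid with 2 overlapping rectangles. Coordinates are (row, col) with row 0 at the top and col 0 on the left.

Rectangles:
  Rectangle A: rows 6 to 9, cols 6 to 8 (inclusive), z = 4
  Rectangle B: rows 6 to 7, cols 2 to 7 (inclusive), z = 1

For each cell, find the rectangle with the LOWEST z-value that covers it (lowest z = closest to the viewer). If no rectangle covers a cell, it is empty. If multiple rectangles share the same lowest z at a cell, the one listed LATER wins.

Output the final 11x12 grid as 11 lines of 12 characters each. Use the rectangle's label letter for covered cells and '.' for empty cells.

............
............
............
............
............
............
..BBBBBBA...
..BBBBBBA...
......AAA...
......AAA...
............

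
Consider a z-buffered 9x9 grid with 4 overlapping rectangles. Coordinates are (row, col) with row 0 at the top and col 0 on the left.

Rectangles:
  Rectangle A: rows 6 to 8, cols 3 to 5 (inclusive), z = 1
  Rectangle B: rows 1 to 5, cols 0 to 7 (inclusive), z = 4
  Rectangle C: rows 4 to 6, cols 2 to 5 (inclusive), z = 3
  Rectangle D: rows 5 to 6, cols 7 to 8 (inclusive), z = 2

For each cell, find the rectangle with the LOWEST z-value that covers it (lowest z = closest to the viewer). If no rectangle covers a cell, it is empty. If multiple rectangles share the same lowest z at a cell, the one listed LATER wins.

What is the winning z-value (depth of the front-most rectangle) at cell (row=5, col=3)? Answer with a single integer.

Check cell (5,3):
  A: rows 6-8 cols 3-5 -> outside (row miss)
  B: rows 1-5 cols 0-7 z=4 -> covers; best now B (z=4)
  C: rows 4-6 cols 2-5 z=3 -> covers; best now C (z=3)
  D: rows 5-6 cols 7-8 -> outside (col miss)
Winner: C at z=3

Answer: 3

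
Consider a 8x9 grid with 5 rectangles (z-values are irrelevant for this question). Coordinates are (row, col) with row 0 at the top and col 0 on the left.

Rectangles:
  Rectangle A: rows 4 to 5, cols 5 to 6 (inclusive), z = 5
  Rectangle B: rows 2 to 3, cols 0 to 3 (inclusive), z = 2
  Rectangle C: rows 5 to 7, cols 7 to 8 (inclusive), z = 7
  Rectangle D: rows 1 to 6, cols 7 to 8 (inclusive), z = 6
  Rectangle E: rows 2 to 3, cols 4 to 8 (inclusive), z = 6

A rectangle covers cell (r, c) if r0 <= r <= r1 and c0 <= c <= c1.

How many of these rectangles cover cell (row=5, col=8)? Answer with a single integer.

Check cell (5,8):
  A: rows 4-5 cols 5-6 -> outside (col miss)
  B: rows 2-3 cols 0-3 -> outside (row miss)
  C: rows 5-7 cols 7-8 -> covers
  D: rows 1-6 cols 7-8 -> covers
  E: rows 2-3 cols 4-8 -> outside (row miss)
Count covering = 2

Answer: 2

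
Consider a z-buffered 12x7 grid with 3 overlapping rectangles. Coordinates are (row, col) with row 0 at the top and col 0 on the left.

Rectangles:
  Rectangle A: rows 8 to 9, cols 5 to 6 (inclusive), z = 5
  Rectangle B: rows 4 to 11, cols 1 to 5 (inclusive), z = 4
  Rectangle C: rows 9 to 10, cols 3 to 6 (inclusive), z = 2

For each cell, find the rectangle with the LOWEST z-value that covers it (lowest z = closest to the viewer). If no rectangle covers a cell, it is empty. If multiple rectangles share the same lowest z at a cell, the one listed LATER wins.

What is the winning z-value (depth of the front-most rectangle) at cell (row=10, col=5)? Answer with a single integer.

Answer: 2

Derivation:
Check cell (10,5):
  A: rows 8-9 cols 5-6 -> outside (row miss)
  B: rows 4-11 cols 1-5 z=4 -> covers; best now B (z=4)
  C: rows 9-10 cols 3-6 z=2 -> covers; best now C (z=2)
Winner: C at z=2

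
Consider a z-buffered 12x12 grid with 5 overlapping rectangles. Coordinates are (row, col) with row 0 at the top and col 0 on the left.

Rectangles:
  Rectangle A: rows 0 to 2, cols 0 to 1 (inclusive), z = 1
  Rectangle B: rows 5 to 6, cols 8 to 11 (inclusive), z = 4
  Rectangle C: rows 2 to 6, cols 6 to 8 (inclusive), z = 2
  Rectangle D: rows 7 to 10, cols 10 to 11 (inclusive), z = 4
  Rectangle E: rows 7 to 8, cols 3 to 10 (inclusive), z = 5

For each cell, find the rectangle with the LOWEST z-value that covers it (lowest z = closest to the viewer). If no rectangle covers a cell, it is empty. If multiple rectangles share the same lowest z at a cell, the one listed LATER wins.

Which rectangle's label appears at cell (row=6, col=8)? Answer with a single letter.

Answer: C

Derivation:
Check cell (6,8):
  A: rows 0-2 cols 0-1 -> outside (row miss)
  B: rows 5-6 cols 8-11 z=4 -> covers; best now B (z=4)
  C: rows 2-6 cols 6-8 z=2 -> covers; best now C (z=2)
  D: rows 7-10 cols 10-11 -> outside (row miss)
  E: rows 7-8 cols 3-10 -> outside (row miss)
Winner: C at z=2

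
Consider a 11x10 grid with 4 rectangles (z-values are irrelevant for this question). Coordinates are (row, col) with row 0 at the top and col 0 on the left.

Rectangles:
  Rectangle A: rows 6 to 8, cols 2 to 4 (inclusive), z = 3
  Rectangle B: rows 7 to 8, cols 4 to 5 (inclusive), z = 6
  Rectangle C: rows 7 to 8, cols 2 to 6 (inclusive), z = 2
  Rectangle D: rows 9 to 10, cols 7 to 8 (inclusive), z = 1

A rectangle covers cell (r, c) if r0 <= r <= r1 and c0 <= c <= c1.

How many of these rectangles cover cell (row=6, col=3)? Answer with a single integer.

Answer: 1

Derivation:
Check cell (6,3):
  A: rows 6-8 cols 2-4 -> covers
  B: rows 7-8 cols 4-5 -> outside (row miss)
  C: rows 7-8 cols 2-6 -> outside (row miss)
  D: rows 9-10 cols 7-8 -> outside (row miss)
Count covering = 1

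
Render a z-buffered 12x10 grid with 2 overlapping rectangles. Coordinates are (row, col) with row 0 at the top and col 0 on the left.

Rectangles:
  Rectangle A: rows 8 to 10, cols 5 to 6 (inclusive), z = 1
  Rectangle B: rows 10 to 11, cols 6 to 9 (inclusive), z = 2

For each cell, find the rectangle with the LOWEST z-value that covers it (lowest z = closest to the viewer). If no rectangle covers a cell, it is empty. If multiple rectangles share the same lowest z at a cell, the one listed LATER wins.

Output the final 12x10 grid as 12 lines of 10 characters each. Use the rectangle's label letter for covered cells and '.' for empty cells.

..........
..........
..........
..........
..........
..........
..........
..........
.....AA...
.....AA...
.....AABBB
......BBBB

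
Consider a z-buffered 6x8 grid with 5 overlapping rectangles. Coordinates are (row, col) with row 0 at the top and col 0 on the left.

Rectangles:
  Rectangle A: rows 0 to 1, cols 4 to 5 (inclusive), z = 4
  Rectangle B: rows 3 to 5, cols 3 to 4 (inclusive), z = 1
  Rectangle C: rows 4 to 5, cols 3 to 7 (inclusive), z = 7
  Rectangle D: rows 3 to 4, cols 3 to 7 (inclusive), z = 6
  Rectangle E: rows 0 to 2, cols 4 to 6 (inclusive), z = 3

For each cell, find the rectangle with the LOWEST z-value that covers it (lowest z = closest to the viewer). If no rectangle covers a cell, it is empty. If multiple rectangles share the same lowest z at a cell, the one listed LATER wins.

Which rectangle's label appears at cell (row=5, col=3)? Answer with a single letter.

Check cell (5,3):
  A: rows 0-1 cols 4-5 -> outside (row miss)
  B: rows 3-5 cols 3-4 z=1 -> covers; best now B (z=1)
  C: rows 4-5 cols 3-7 z=7 -> covers; best now B (z=1)
  D: rows 3-4 cols 3-7 -> outside (row miss)
  E: rows 0-2 cols 4-6 -> outside (row miss)
Winner: B at z=1

Answer: B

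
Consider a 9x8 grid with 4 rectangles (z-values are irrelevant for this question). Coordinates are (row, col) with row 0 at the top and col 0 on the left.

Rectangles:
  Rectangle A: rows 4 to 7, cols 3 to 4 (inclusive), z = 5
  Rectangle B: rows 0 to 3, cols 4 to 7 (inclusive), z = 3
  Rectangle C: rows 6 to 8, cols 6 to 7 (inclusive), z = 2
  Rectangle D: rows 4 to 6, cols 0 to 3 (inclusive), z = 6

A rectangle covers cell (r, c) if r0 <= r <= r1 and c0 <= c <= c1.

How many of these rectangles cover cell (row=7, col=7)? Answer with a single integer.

Answer: 1

Derivation:
Check cell (7,7):
  A: rows 4-7 cols 3-4 -> outside (col miss)
  B: rows 0-3 cols 4-7 -> outside (row miss)
  C: rows 6-8 cols 6-7 -> covers
  D: rows 4-6 cols 0-3 -> outside (row miss)
Count covering = 1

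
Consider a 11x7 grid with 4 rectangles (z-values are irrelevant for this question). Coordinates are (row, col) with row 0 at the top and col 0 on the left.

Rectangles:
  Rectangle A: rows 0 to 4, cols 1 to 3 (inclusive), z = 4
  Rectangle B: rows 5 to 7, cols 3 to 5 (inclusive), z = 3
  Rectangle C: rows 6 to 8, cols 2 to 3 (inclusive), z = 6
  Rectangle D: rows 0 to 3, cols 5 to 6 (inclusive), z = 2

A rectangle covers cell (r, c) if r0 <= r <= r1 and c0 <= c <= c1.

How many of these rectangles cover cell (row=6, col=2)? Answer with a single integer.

Answer: 1

Derivation:
Check cell (6,2):
  A: rows 0-4 cols 1-3 -> outside (row miss)
  B: rows 5-7 cols 3-5 -> outside (col miss)
  C: rows 6-8 cols 2-3 -> covers
  D: rows 0-3 cols 5-6 -> outside (row miss)
Count covering = 1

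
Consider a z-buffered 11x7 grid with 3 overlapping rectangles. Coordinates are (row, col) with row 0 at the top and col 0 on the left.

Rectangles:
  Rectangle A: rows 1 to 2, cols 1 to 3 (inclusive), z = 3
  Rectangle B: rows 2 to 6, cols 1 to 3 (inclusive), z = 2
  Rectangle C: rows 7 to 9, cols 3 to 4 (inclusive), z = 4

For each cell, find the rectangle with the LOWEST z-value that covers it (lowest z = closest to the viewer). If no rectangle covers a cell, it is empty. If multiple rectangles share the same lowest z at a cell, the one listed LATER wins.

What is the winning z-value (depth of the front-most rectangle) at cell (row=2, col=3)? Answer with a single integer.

Check cell (2,3):
  A: rows 1-2 cols 1-3 z=3 -> covers; best now A (z=3)
  B: rows 2-6 cols 1-3 z=2 -> covers; best now B (z=2)
  C: rows 7-9 cols 3-4 -> outside (row miss)
Winner: B at z=2

Answer: 2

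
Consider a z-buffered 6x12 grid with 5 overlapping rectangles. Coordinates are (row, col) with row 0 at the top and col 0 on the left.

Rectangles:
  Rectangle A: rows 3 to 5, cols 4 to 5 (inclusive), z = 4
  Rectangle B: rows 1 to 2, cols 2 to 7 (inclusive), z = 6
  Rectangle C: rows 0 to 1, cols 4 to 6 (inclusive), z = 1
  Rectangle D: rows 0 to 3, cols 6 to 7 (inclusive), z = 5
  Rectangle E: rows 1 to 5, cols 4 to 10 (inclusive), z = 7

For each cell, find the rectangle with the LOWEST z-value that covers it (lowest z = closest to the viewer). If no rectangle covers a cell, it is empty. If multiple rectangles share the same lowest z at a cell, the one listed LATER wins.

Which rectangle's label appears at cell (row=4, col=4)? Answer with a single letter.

Check cell (4,4):
  A: rows 3-5 cols 4-5 z=4 -> covers; best now A (z=4)
  B: rows 1-2 cols 2-7 -> outside (row miss)
  C: rows 0-1 cols 4-6 -> outside (row miss)
  D: rows 0-3 cols 6-7 -> outside (row miss)
  E: rows 1-5 cols 4-10 z=7 -> covers; best now A (z=4)
Winner: A at z=4

Answer: A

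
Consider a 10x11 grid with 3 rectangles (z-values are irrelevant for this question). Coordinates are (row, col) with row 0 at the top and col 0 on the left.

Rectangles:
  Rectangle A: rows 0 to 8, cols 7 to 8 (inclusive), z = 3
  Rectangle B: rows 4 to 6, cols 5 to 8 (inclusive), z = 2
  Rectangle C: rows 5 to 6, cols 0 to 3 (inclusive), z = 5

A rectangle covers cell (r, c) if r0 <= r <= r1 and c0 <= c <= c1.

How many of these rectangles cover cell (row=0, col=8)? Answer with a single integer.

Answer: 1

Derivation:
Check cell (0,8):
  A: rows 0-8 cols 7-8 -> covers
  B: rows 4-6 cols 5-8 -> outside (row miss)
  C: rows 5-6 cols 0-3 -> outside (row miss)
Count covering = 1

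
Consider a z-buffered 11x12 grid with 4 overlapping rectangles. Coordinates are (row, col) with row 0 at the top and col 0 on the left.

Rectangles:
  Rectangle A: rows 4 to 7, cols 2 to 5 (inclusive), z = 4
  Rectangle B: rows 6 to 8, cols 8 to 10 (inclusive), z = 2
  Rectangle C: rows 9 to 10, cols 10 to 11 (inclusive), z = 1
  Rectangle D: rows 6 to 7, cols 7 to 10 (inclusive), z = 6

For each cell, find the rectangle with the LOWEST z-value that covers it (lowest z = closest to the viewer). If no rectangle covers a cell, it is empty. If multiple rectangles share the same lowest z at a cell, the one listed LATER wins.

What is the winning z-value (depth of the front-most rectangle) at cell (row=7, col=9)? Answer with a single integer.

Answer: 2

Derivation:
Check cell (7,9):
  A: rows 4-7 cols 2-5 -> outside (col miss)
  B: rows 6-8 cols 8-10 z=2 -> covers; best now B (z=2)
  C: rows 9-10 cols 10-11 -> outside (row miss)
  D: rows 6-7 cols 7-10 z=6 -> covers; best now B (z=2)
Winner: B at z=2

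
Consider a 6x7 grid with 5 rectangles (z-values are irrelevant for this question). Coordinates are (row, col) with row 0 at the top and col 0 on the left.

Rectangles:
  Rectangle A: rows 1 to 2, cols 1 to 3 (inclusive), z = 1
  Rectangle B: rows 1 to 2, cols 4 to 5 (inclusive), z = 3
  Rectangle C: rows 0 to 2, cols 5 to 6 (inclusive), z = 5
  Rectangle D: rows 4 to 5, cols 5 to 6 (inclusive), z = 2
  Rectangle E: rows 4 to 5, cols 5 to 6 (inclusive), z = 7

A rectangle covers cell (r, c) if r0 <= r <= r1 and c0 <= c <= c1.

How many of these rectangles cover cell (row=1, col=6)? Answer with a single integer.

Answer: 1

Derivation:
Check cell (1,6):
  A: rows 1-2 cols 1-3 -> outside (col miss)
  B: rows 1-2 cols 4-5 -> outside (col miss)
  C: rows 0-2 cols 5-6 -> covers
  D: rows 4-5 cols 5-6 -> outside (row miss)
  E: rows 4-5 cols 5-6 -> outside (row miss)
Count covering = 1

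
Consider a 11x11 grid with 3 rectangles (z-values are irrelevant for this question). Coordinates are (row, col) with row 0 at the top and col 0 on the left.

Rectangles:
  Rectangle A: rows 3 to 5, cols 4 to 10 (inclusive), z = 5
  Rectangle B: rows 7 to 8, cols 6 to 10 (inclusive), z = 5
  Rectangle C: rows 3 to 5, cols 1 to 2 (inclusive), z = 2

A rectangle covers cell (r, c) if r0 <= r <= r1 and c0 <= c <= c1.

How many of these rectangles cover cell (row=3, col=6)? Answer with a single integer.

Answer: 1

Derivation:
Check cell (3,6):
  A: rows 3-5 cols 4-10 -> covers
  B: rows 7-8 cols 6-10 -> outside (row miss)
  C: rows 3-5 cols 1-2 -> outside (col miss)
Count covering = 1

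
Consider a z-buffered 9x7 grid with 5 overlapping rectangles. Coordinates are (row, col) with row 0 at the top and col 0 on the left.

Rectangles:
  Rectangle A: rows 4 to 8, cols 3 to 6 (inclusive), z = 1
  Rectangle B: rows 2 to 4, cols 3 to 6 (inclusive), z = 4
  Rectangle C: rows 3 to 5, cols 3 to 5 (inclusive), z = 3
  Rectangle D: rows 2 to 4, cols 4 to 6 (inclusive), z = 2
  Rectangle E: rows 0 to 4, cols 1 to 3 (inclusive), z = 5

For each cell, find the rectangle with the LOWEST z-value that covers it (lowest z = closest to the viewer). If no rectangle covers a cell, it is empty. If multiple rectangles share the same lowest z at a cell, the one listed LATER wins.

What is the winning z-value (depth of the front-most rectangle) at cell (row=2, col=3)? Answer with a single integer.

Check cell (2,3):
  A: rows 4-8 cols 3-6 -> outside (row miss)
  B: rows 2-4 cols 3-6 z=4 -> covers; best now B (z=4)
  C: rows 3-5 cols 3-5 -> outside (row miss)
  D: rows 2-4 cols 4-6 -> outside (col miss)
  E: rows 0-4 cols 1-3 z=5 -> covers; best now B (z=4)
Winner: B at z=4

Answer: 4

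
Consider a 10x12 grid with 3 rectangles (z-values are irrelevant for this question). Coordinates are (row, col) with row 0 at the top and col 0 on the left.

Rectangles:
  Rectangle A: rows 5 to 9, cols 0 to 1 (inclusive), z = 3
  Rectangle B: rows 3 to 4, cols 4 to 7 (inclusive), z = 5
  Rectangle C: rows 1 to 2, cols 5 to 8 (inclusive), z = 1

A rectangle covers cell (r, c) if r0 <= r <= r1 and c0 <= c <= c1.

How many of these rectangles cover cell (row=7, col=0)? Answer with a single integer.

Check cell (7,0):
  A: rows 5-9 cols 0-1 -> covers
  B: rows 3-4 cols 4-7 -> outside (row miss)
  C: rows 1-2 cols 5-8 -> outside (row miss)
Count covering = 1

Answer: 1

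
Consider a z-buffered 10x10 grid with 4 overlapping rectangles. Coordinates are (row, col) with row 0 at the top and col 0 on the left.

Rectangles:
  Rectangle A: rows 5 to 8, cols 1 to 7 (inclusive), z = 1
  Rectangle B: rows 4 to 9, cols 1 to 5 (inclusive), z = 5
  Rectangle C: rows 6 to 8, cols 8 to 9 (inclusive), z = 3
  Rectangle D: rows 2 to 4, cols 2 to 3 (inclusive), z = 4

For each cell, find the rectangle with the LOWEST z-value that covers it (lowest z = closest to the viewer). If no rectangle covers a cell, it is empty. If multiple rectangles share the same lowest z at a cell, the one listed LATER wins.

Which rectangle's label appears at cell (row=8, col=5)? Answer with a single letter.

Answer: A

Derivation:
Check cell (8,5):
  A: rows 5-8 cols 1-7 z=1 -> covers; best now A (z=1)
  B: rows 4-9 cols 1-5 z=5 -> covers; best now A (z=1)
  C: rows 6-8 cols 8-9 -> outside (col miss)
  D: rows 2-4 cols 2-3 -> outside (row miss)
Winner: A at z=1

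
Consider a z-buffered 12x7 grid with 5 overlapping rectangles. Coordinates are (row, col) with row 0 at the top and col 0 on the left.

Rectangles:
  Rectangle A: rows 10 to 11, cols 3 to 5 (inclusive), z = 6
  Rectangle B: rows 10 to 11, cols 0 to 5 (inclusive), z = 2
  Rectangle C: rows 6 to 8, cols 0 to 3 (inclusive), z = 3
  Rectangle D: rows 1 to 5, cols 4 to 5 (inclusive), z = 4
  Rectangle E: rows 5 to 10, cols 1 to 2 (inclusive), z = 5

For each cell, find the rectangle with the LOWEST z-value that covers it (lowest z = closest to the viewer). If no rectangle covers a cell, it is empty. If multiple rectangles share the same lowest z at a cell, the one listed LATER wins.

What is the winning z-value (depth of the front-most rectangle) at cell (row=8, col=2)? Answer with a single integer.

Check cell (8,2):
  A: rows 10-11 cols 3-5 -> outside (row miss)
  B: rows 10-11 cols 0-5 -> outside (row miss)
  C: rows 6-8 cols 0-3 z=3 -> covers; best now C (z=3)
  D: rows 1-5 cols 4-5 -> outside (row miss)
  E: rows 5-10 cols 1-2 z=5 -> covers; best now C (z=3)
Winner: C at z=3

Answer: 3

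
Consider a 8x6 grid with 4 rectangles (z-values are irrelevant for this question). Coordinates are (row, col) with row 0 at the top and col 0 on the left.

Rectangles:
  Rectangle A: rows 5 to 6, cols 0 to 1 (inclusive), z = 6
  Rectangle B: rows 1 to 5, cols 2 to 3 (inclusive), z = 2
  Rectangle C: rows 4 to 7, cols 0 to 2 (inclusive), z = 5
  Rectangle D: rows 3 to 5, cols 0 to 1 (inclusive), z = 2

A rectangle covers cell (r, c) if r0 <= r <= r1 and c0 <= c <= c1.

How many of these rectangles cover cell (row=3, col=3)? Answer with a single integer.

Answer: 1

Derivation:
Check cell (3,3):
  A: rows 5-6 cols 0-1 -> outside (row miss)
  B: rows 1-5 cols 2-3 -> covers
  C: rows 4-7 cols 0-2 -> outside (row miss)
  D: rows 3-5 cols 0-1 -> outside (col miss)
Count covering = 1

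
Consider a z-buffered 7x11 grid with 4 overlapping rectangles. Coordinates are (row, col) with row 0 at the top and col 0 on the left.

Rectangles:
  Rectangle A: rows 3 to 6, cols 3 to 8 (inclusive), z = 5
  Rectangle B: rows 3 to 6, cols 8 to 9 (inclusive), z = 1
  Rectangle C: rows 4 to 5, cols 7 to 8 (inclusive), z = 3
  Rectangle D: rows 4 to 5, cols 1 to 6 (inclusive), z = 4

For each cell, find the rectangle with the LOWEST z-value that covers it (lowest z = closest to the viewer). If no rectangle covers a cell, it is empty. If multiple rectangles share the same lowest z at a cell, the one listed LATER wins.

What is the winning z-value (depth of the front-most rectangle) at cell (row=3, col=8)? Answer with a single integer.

Answer: 1

Derivation:
Check cell (3,8):
  A: rows 3-6 cols 3-8 z=5 -> covers; best now A (z=5)
  B: rows 3-6 cols 8-9 z=1 -> covers; best now B (z=1)
  C: rows 4-5 cols 7-8 -> outside (row miss)
  D: rows 4-5 cols 1-6 -> outside (row miss)
Winner: B at z=1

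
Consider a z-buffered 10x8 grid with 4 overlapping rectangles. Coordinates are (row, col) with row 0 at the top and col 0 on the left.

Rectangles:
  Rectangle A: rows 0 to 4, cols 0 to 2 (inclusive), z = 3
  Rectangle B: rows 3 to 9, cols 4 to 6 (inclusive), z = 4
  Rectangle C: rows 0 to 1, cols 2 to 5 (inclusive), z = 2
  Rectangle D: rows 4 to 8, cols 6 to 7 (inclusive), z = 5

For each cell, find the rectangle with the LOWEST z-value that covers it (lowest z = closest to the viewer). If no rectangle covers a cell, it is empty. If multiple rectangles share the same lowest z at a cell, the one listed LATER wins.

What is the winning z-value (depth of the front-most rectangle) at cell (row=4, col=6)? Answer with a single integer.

Check cell (4,6):
  A: rows 0-4 cols 0-2 -> outside (col miss)
  B: rows 3-9 cols 4-6 z=4 -> covers; best now B (z=4)
  C: rows 0-1 cols 2-5 -> outside (row miss)
  D: rows 4-8 cols 6-7 z=5 -> covers; best now B (z=4)
Winner: B at z=4

Answer: 4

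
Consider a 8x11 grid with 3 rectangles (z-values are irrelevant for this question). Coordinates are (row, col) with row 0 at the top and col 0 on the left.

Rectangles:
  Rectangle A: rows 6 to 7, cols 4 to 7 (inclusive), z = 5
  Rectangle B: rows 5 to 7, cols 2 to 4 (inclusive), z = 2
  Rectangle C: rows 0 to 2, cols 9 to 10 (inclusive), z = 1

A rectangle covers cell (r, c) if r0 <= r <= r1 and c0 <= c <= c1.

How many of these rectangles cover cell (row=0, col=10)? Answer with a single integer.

Check cell (0,10):
  A: rows 6-7 cols 4-7 -> outside (row miss)
  B: rows 5-7 cols 2-4 -> outside (row miss)
  C: rows 0-2 cols 9-10 -> covers
Count covering = 1

Answer: 1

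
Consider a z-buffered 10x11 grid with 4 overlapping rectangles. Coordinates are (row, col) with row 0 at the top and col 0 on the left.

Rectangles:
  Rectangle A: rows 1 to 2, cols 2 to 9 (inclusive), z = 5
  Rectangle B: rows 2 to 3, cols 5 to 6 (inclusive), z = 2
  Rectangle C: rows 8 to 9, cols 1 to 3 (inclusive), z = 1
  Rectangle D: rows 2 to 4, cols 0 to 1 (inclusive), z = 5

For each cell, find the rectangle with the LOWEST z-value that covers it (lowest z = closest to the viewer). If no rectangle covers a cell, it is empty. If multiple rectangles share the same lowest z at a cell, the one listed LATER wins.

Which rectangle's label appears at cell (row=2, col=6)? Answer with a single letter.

Answer: B

Derivation:
Check cell (2,6):
  A: rows 1-2 cols 2-9 z=5 -> covers; best now A (z=5)
  B: rows 2-3 cols 5-6 z=2 -> covers; best now B (z=2)
  C: rows 8-9 cols 1-3 -> outside (row miss)
  D: rows 2-4 cols 0-1 -> outside (col miss)
Winner: B at z=2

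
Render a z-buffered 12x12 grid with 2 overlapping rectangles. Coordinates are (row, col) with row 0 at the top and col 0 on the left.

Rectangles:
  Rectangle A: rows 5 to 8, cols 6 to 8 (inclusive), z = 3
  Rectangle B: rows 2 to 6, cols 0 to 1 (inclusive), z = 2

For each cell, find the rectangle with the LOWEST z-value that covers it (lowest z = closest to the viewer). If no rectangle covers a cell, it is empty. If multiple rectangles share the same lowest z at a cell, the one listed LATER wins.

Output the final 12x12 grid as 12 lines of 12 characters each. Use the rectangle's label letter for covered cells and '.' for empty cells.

............
............
BB..........
BB..........
BB..........
BB....AAA...
BB....AAA...
......AAA...
......AAA...
............
............
............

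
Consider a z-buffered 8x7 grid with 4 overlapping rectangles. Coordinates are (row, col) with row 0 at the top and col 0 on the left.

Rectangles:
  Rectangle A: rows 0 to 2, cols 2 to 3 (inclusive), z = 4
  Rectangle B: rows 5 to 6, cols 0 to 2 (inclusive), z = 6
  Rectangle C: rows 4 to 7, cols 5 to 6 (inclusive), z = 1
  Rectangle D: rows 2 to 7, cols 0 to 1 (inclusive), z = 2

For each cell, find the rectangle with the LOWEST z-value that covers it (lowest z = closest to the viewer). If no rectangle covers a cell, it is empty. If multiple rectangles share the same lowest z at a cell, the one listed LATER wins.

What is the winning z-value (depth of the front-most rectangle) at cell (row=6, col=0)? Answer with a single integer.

Answer: 2

Derivation:
Check cell (6,0):
  A: rows 0-2 cols 2-3 -> outside (row miss)
  B: rows 5-6 cols 0-2 z=6 -> covers; best now B (z=6)
  C: rows 4-7 cols 5-6 -> outside (col miss)
  D: rows 2-7 cols 0-1 z=2 -> covers; best now D (z=2)
Winner: D at z=2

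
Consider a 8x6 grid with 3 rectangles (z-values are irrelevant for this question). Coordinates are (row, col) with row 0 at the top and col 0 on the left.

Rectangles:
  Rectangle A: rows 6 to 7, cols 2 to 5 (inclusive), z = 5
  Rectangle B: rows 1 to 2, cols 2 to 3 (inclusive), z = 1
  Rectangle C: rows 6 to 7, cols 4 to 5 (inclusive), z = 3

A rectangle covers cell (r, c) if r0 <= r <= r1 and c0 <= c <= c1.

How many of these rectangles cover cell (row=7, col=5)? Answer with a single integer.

Check cell (7,5):
  A: rows 6-7 cols 2-5 -> covers
  B: rows 1-2 cols 2-3 -> outside (row miss)
  C: rows 6-7 cols 4-5 -> covers
Count covering = 2

Answer: 2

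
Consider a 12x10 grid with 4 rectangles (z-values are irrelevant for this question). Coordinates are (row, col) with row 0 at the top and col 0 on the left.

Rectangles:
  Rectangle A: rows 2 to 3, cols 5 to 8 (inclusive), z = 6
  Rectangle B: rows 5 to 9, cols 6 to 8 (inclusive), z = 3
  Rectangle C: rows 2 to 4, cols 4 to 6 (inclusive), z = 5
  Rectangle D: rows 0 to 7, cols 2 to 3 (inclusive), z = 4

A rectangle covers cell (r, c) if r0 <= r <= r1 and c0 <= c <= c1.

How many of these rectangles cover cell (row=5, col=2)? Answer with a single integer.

Answer: 1

Derivation:
Check cell (5,2):
  A: rows 2-3 cols 5-8 -> outside (row miss)
  B: rows 5-9 cols 6-8 -> outside (col miss)
  C: rows 2-4 cols 4-6 -> outside (row miss)
  D: rows 0-7 cols 2-3 -> covers
Count covering = 1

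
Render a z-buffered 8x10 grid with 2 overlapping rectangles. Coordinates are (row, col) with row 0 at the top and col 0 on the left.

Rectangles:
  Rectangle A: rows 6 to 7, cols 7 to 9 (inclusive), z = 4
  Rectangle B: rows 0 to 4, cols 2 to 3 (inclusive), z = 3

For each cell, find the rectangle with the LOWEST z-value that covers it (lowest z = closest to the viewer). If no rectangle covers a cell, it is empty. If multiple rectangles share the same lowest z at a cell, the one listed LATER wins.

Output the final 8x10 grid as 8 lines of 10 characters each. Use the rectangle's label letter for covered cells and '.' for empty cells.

..BB......
..BB......
..BB......
..BB......
..BB......
..........
.......AAA
.......AAA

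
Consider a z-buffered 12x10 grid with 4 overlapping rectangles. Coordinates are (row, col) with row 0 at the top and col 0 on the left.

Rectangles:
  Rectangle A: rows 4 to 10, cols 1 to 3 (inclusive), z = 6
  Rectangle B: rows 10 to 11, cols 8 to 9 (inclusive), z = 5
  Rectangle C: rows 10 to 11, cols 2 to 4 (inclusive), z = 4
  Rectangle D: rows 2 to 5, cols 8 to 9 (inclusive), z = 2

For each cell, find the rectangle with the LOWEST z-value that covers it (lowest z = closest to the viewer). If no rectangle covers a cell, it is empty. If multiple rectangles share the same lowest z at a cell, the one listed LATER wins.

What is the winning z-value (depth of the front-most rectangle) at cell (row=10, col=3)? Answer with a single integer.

Answer: 4

Derivation:
Check cell (10,3):
  A: rows 4-10 cols 1-3 z=6 -> covers; best now A (z=6)
  B: rows 10-11 cols 8-9 -> outside (col miss)
  C: rows 10-11 cols 2-4 z=4 -> covers; best now C (z=4)
  D: rows 2-5 cols 8-9 -> outside (row miss)
Winner: C at z=4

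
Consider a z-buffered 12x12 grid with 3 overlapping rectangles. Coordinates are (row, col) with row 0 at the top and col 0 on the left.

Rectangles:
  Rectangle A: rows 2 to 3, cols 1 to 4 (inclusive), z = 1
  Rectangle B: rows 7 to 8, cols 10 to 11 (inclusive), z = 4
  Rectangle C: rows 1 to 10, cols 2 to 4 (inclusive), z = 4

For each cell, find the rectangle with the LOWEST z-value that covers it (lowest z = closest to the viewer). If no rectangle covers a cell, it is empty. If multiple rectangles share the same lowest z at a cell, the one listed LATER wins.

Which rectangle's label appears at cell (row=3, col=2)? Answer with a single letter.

Answer: A

Derivation:
Check cell (3,2):
  A: rows 2-3 cols 1-4 z=1 -> covers; best now A (z=1)
  B: rows 7-8 cols 10-11 -> outside (row miss)
  C: rows 1-10 cols 2-4 z=4 -> covers; best now A (z=1)
Winner: A at z=1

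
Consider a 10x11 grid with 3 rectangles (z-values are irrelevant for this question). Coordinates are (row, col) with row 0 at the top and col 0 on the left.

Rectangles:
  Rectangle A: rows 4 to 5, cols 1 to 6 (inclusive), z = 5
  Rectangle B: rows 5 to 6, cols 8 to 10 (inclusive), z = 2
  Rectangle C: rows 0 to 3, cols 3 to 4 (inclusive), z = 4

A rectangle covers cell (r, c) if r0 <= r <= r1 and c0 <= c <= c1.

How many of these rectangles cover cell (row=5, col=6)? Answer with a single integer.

Check cell (5,6):
  A: rows 4-5 cols 1-6 -> covers
  B: rows 5-6 cols 8-10 -> outside (col miss)
  C: rows 0-3 cols 3-4 -> outside (row miss)
Count covering = 1

Answer: 1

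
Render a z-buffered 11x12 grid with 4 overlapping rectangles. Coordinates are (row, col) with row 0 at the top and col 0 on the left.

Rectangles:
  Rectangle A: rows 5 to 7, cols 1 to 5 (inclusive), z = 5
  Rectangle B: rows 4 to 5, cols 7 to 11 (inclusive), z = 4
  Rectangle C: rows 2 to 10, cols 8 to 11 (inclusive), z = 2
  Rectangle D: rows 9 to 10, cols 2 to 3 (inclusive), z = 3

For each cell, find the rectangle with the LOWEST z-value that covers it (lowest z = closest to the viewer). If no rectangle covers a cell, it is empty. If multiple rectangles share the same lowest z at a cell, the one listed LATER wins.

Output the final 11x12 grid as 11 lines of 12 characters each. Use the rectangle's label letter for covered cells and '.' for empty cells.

............
............
........CCCC
........CCCC
.......BCCCC
.AAAAA.BCCCC
.AAAAA..CCCC
.AAAAA..CCCC
........CCCC
..DD....CCCC
..DD....CCCC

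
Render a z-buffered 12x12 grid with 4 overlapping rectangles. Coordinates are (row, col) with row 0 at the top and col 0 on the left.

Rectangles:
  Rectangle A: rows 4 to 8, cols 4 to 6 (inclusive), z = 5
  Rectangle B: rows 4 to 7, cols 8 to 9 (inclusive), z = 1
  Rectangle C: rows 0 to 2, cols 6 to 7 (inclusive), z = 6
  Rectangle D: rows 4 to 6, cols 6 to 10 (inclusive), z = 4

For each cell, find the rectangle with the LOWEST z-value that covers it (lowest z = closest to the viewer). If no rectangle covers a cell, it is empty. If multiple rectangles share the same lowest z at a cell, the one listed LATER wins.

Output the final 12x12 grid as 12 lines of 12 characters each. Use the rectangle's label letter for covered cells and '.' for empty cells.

......CC....
......CC....
......CC....
............
....AADDBBD.
....AADDBBD.
....AADDBBD.
....AAA.BB..
....AAA.....
............
............
............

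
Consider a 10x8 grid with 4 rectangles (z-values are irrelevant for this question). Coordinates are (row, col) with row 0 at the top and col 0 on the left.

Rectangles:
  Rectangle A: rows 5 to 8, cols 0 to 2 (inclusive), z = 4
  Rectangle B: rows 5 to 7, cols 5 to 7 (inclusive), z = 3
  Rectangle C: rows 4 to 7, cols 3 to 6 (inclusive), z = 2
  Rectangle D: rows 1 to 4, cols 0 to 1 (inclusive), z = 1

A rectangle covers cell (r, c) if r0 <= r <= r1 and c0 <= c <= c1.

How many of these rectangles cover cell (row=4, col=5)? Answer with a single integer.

Answer: 1

Derivation:
Check cell (4,5):
  A: rows 5-8 cols 0-2 -> outside (row miss)
  B: rows 5-7 cols 5-7 -> outside (row miss)
  C: rows 4-7 cols 3-6 -> covers
  D: rows 1-4 cols 0-1 -> outside (col miss)
Count covering = 1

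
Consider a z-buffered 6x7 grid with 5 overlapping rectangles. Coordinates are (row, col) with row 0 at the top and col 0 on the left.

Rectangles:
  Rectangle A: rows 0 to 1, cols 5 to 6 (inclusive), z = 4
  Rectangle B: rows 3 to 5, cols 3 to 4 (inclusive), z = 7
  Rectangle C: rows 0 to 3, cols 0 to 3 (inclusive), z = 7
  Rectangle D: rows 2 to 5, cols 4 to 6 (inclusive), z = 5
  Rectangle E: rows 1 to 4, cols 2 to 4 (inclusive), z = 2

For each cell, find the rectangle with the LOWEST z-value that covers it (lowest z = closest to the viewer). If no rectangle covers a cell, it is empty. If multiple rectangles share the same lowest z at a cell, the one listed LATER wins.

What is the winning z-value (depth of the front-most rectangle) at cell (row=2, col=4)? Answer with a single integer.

Answer: 2

Derivation:
Check cell (2,4):
  A: rows 0-1 cols 5-6 -> outside (row miss)
  B: rows 3-5 cols 3-4 -> outside (row miss)
  C: rows 0-3 cols 0-3 -> outside (col miss)
  D: rows 2-5 cols 4-6 z=5 -> covers; best now D (z=5)
  E: rows 1-4 cols 2-4 z=2 -> covers; best now E (z=2)
Winner: E at z=2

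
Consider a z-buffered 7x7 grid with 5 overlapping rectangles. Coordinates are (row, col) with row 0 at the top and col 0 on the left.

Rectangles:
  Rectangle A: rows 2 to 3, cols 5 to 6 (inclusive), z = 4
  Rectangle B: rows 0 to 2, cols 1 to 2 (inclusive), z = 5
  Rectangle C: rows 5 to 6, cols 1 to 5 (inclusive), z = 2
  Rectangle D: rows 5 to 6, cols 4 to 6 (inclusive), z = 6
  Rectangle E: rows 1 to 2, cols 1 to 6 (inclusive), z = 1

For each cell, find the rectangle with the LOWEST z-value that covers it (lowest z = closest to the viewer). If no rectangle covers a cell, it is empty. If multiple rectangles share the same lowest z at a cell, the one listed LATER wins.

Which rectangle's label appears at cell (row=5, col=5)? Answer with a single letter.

Check cell (5,5):
  A: rows 2-3 cols 5-6 -> outside (row miss)
  B: rows 0-2 cols 1-2 -> outside (row miss)
  C: rows 5-6 cols 1-5 z=2 -> covers; best now C (z=2)
  D: rows 5-6 cols 4-6 z=6 -> covers; best now C (z=2)
  E: rows 1-2 cols 1-6 -> outside (row miss)
Winner: C at z=2

Answer: C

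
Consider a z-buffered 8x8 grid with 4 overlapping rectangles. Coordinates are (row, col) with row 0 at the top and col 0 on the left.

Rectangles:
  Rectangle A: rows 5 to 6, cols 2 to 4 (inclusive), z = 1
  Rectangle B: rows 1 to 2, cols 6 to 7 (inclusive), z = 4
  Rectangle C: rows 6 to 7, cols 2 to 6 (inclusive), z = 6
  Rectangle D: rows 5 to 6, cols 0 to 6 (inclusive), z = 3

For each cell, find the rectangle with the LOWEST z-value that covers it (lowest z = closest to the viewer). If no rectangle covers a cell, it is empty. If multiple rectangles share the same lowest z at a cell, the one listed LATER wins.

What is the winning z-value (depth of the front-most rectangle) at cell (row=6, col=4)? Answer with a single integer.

Check cell (6,4):
  A: rows 5-6 cols 2-4 z=1 -> covers; best now A (z=1)
  B: rows 1-2 cols 6-7 -> outside (row miss)
  C: rows 6-7 cols 2-6 z=6 -> covers; best now A (z=1)
  D: rows 5-6 cols 0-6 z=3 -> covers; best now A (z=1)
Winner: A at z=1

Answer: 1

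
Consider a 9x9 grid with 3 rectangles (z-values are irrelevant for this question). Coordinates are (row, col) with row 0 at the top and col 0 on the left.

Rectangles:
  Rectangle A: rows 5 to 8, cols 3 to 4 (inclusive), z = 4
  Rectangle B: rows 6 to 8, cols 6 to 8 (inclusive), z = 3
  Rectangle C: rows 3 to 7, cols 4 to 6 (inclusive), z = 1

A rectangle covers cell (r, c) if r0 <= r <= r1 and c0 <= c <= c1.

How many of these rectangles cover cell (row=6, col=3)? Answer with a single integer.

Check cell (6,3):
  A: rows 5-8 cols 3-4 -> covers
  B: rows 6-8 cols 6-8 -> outside (col miss)
  C: rows 3-7 cols 4-6 -> outside (col miss)
Count covering = 1

Answer: 1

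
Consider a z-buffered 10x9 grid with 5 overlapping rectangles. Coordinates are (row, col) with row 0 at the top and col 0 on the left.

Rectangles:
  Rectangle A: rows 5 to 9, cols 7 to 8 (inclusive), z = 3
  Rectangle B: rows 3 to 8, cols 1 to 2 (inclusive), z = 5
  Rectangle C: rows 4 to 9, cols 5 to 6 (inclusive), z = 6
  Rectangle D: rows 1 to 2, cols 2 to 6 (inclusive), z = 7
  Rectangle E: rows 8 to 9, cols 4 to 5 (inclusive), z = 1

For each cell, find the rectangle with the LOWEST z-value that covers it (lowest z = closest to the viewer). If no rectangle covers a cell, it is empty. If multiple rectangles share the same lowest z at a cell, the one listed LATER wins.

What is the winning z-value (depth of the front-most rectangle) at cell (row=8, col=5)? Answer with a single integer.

Answer: 1

Derivation:
Check cell (8,5):
  A: rows 5-9 cols 7-8 -> outside (col miss)
  B: rows 3-8 cols 1-2 -> outside (col miss)
  C: rows 4-9 cols 5-6 z=6 -> covers; best now C (z=6)
  D: rows 1-2 cols 2-6 -> outside (row miss)
  E: rows 8-9 cols 4-5 z=1 -> covers; best now E (z=1)
Winner: E at z=1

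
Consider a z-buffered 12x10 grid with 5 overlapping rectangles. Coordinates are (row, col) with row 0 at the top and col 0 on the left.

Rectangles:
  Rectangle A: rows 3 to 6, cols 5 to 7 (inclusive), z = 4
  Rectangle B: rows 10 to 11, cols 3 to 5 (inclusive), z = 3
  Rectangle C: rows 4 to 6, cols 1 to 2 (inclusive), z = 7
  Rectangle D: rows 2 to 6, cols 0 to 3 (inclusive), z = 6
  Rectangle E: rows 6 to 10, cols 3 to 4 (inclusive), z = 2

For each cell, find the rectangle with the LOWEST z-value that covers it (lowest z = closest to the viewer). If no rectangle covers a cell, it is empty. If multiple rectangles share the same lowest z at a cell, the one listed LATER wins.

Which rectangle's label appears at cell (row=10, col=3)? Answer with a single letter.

Check cell (10,3):
  A: rows 3-6 cols 5-7 -> outside (row miss)
  B: rows 10-11 cols 3-5 z=3 -> covers; best now B (z=3)
  C: rows 4-6 cols 1-2 -> outside (row miss)
  D: rows 2-6 cols 0-3 -> outside (row miss)
  E: rows 6-10 cols 3-4 z=2 -> covers; best now E (z=2)
Winner: E at z=2

Answer: E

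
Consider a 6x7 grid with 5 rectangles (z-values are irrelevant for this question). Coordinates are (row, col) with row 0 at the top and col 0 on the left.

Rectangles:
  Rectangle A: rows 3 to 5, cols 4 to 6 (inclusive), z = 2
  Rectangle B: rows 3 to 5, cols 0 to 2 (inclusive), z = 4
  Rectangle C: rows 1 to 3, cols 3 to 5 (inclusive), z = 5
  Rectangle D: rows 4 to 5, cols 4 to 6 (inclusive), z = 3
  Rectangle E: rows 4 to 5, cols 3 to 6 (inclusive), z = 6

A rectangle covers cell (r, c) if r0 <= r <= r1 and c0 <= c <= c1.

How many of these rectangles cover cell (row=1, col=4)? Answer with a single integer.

Answer: 1

Derivation:
Check cell (1,4):
  A: rows 3-5 cols 4-6 -> outside (row miss)
  B: rows 3-5 cols 0-2 -> outside (row miss)
  C: rows 1-3 cols 3-5 -> covers
  D: rows 4-5 cols 4-6 -> outside (row miss)
  E: rows 4-5 cols 3-6 -> outside (row miss)
Count covering = 1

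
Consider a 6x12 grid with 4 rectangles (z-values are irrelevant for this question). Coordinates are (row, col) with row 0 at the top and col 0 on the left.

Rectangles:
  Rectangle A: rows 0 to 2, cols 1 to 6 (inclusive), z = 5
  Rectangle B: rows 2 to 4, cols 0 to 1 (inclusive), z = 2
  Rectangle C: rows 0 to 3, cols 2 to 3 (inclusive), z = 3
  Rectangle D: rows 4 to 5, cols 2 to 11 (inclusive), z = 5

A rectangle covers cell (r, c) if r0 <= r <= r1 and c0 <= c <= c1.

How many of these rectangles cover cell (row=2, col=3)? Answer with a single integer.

Check cell (2,3):
  A: rows 0-2 cols 1-6 -> covers
  B: rows 2-4 cols 0-1 -> outside (col miss)
  C: rows 0-3 cols 2-3 -> covers
  D: rows 4-5 cols 2-11 -> outside (row miss)
Count covering = 2

Answer: 2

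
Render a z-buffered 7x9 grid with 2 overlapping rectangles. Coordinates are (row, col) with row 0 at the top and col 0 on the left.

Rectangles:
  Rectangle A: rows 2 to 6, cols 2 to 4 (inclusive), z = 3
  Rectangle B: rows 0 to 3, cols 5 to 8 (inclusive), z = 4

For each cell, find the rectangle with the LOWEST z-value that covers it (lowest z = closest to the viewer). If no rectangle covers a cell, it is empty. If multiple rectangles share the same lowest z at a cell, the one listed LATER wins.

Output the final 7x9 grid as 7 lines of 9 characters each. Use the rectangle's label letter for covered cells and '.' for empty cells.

.....BBBB
.....BBBB
..AAABBBB
..AAABBBB
..AAA....
..AAA....
..AAA....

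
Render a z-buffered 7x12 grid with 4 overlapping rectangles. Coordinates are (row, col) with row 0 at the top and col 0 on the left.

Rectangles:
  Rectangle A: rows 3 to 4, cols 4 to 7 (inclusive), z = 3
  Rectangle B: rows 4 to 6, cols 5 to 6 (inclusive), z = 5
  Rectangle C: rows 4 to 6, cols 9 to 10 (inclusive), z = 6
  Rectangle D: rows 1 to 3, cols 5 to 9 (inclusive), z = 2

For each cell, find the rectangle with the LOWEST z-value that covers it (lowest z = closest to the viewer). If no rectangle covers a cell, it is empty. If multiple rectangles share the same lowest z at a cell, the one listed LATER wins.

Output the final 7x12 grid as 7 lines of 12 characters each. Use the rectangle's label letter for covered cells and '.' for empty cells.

............
.....DDDDD..
.....DDDDD..
....ADDDDD..
....AAAA.CC.
.....BB..CC.
.....BB..CC.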